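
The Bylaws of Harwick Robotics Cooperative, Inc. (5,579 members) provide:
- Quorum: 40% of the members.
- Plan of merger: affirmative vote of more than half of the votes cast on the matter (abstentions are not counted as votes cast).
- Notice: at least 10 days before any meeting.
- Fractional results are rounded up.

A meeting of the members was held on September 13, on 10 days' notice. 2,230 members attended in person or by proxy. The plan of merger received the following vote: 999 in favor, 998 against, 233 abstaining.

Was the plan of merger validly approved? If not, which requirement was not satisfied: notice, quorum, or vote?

Notice: 10 days given; 10 required. Satisfied.
Quorum: 40% of 5,579 = 2,231.60, rounded up to 2,232; 2,230 present. Not satisfied.
Vote: requires a majority of the votes cast (2,230 − 233 abstaining = 1,997); a majority of 1997 is 999, so 999 needed; 999 in favor. Satisfied.

Invalid — quorum requirement not satisfied.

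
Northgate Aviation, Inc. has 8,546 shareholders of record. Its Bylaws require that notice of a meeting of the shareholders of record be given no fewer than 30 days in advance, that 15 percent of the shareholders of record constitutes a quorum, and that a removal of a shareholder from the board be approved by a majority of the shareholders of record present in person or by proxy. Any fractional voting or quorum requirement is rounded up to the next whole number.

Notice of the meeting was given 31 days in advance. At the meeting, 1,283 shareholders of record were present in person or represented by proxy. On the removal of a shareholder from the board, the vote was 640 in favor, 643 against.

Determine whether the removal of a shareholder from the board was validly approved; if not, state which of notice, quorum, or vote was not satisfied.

Invalid — vote requirement not satisfied.

Notice: 31 days given; 30 required. Satisfied.
Quorum: 15% of 8,546 = 1,281.90, rounded up to 1,282; 1,283 present. Satisfied.
Vote: requires a majority of those present (1,283); a majority of 1283 is 642, so 642 needed; 640 in favor. Not satisfied.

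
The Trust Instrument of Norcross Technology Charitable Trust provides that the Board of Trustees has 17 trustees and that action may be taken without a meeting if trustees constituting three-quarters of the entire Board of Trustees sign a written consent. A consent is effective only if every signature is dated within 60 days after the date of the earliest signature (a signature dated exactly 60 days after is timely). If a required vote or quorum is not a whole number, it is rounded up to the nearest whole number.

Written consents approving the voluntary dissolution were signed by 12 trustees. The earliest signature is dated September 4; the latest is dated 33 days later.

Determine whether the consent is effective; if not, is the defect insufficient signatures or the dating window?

Not effective — insufficient signatures.

Signatures required: three-quarters of 17 — 3/4 of 17 = 12.75, rounded up to 13, so 13 needed; 12 signed. Insufficient.
Dating window: the latest signature is 33 days after the earliest; the limit is 60 days. Within the window.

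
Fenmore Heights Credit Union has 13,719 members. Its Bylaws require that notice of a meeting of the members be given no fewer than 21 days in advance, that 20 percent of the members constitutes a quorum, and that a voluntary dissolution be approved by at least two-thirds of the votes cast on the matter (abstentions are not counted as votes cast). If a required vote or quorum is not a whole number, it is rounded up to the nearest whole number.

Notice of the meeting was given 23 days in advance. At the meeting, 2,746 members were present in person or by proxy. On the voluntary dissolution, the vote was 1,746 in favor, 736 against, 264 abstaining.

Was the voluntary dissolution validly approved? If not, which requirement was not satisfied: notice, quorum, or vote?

Valid — all requirements satisfied.

Notice: 23 days given; 21 required. Satisfied.
Quorum: 20% of 13,719 = 2,743.80, rounded up to 2,744; 2,746 present. Satisfied.
Vote: requires two-thirds of the votes cast (2,746 − 264 abstaining = 2,482); 2/3 of 2482 = 1654.67, rounded up to 1655, so 1,655 needed; 1,746 in favor. Satisfied.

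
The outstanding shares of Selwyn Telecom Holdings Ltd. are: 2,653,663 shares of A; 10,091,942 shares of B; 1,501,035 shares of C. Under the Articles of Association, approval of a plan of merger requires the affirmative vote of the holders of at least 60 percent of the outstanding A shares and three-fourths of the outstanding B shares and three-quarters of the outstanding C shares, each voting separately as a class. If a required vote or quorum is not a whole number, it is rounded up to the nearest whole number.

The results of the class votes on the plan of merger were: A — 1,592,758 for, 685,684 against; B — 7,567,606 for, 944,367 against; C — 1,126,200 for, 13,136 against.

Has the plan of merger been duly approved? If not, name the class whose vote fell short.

A: 3/5 of 2653663 = 1592197.80, rounded up to 1592198; 1,592,198 required, 1,592,758 in favor — approved.
B: 3/4 of 10091942 = 7568956.50, rounded up to 7568957; 7,568,957 required, 7,567,606 in favor — not approved.
C: 3/4 of 1501035 = 1125776.25, rounded up to 1125777; 1,125,777 required, 1,126,200 in favor — approved.

Not approved — the B shares did not give the required vote.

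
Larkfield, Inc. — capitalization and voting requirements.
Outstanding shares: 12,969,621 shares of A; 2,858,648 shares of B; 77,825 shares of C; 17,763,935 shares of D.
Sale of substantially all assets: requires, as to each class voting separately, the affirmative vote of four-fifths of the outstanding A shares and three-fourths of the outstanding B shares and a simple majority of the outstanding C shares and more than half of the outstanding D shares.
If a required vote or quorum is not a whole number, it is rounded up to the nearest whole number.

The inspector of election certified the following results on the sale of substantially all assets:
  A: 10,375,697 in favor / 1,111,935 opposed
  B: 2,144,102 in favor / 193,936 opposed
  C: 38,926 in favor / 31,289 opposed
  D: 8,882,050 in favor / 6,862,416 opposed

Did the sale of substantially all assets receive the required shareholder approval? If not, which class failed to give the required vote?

Approved — every class gave the required vote.

A: 4/5 of 12969621 = 10375696.80, rounded up to 10375697; 10,375,697 required, 10,375,697 in favor — approved.
B: 3/4 of 2858648 = 2143986; 2,143,986 required, 2,144,102 in favor — approved.
C: a majority of 77825 is 38913; 38,913 required, 38,926 in favor — approved.
D: a majority of 17763935 is 8881968; 8,881,968 required, 8,882,050 in favor — approved.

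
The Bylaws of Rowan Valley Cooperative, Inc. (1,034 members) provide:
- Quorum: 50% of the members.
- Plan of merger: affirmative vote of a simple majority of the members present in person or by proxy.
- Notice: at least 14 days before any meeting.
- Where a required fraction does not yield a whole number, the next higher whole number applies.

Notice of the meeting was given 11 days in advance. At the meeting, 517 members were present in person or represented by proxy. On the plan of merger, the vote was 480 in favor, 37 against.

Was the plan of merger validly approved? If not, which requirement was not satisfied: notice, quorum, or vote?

Notice: 11 days given; 14 required. Not satisfied.
Quorum: 50% of 1,034 = 517; 517 present. Satisfied.
Vote: requires a majority of those present (517); a majority of 517 is 259, so 259 needed; 480 in favor. Satisfied.

Invalid — notice requirement not satisfied.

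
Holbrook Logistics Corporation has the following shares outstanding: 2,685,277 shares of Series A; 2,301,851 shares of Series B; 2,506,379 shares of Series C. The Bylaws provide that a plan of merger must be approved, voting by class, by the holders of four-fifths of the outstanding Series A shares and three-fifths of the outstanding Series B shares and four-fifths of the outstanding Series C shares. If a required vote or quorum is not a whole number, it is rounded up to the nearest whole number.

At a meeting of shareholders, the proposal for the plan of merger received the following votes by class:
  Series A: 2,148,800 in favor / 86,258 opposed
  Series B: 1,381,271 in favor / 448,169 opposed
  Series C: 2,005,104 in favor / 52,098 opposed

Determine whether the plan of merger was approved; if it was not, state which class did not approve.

Approved — every class gave the required vote.

Series A: 4/5 of 2685277 = 2148221.60, rounded up to 2148222; 2,148,222 required, 2,148,800 in favor — approved.
Series B: 3/5 of 2301851 = 1381110.60, rounded up to 1381111; 1,381,111 required, 1,381,271 in favor — approved.
Series C: 4/5 of 2506379 = 2005103.20, rounded up to 2005104; 2,005,104 required, 2,005,104 in favor — approved.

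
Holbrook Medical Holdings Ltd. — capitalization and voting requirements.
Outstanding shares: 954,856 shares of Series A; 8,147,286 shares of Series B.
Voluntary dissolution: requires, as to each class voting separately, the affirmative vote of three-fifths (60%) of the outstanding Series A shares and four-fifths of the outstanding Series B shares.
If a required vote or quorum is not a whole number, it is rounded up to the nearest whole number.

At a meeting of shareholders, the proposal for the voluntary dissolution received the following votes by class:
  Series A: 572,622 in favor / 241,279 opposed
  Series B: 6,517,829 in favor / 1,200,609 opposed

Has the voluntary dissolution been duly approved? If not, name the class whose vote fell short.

Not approved — the Series A shares did not give the required vote.

Series A: 3/5 of 954856 = 572913.60, rounded up to 572914; 572,914 required, 572,622 in favor — not approved.
Series B: 4/5 of 8147286 = 6517828.80, rounded up to 6517829; 6,517,829 required, 6,517,829 in favor — approved.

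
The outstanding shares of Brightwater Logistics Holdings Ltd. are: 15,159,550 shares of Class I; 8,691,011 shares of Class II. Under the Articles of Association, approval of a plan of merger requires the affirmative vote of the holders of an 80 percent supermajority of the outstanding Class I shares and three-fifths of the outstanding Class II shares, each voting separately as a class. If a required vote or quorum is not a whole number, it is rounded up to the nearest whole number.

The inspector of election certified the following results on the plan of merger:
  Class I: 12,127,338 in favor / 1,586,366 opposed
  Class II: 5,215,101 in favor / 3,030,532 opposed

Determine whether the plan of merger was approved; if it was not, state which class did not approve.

Not approved — the Class I shares did not give the required vote.

Class I: 4/5 of 15159550 = 12127640; 12,127,640 required, 12,127,338 in favor — not approved.
Class II: 3/5 of 8691011 = 5214606.60, rounded up to 5214607; 5,214,607 required, 5,215,101 in favor — approved.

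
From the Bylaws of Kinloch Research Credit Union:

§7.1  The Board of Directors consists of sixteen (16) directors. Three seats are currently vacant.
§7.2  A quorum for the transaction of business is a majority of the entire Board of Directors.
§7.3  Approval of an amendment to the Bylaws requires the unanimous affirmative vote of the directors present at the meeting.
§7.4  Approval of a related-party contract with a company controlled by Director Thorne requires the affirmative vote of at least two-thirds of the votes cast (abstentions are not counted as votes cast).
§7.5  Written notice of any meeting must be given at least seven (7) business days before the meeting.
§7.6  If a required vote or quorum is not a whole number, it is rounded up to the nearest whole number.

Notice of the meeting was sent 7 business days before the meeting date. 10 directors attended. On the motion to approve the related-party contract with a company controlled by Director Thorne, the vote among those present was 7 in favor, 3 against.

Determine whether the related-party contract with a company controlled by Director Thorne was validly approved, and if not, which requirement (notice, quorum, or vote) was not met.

Notice: 7 business days given; 7 required (7 ≥ 7). Satisfied.
Quorum: 10 present; quorum is 9. Satisfied.
Vote: the related-party contract with a company controlled by Director Thorne requires two-thirds of the votes cast (10). 2/3 of 10 = 6.67, rounded up to 7, so 7 affirmative votes are needed; 7 voted in favor. Satisfied.

Valid — all requirements satisfied.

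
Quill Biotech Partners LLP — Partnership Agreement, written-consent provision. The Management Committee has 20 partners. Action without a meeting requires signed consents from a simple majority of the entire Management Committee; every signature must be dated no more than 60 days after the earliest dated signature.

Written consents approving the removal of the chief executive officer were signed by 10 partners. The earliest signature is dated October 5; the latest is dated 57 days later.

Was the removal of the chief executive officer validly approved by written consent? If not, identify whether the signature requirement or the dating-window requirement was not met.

Not effective — insufficient signatures.

Signatures required: a simple majority of 20 — a majority of 20 is 11, so 11 needed; 10 signed. Insufficient.
Dating window: the latest signature is 57 days after the earliest; the limit is 60 days. Within the window.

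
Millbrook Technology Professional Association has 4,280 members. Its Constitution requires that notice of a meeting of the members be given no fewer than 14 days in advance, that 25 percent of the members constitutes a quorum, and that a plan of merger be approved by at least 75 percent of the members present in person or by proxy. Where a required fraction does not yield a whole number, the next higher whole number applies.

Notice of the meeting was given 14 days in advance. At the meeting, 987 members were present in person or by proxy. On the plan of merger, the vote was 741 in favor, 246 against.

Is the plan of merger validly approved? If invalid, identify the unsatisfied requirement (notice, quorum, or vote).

Notice: 14 days given; 14 required. Satisfied.
Quorum: 25% of 4,280 = 1,070; 987 present. Not satisfied.
Vote: requires three-fourths of those present (987); 3/4 of 987 = 740.25, rounded up to 741, so 741 needed; 741 in favor. Satisfied.

Invalid — quorum requirement not satisfied.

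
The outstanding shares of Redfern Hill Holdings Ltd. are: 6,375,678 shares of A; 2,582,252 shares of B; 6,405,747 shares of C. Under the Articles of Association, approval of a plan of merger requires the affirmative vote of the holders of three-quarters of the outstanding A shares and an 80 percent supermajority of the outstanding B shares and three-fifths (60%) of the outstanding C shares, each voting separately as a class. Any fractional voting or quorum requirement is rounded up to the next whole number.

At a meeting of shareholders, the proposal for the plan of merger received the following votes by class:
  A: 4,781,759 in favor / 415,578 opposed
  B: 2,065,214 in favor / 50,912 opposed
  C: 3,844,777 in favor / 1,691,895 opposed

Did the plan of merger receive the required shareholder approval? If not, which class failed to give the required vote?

A: 3/4 of 6375678 = 4781758.50, rounded up to 4781759; 4,781,759 required, 4,781,759 in favor — approved.
B: 4/5 of 2582252 = 2065801.60, rounded up to 2065802; 2,065,802 required, 2,065,214 in favor — not approved.
C: 3/5 of 6405747 = 3843448.20, rounded up to 3843449; 3,843,449 required, 3,844,777 in favor — approved.

Not approved — the B shares did not give the required vote.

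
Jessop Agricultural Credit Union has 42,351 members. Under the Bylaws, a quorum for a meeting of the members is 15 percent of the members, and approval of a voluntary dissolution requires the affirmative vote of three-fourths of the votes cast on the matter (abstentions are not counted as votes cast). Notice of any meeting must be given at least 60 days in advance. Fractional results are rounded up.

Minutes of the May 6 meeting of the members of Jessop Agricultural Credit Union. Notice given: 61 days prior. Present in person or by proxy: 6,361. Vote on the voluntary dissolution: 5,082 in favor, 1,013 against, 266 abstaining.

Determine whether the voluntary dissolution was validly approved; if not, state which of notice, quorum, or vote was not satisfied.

Valid — all requirements satisfied.

Notice: 61 days given; 60 required. Satisfied.
Quorum: 15% of 42,351 = 6,352.65, rounded up to 6,353; 6,361 present. Satisfied.
Vote: requires three-fourths of the votes cast (6,361 − 266 abstaining = 6,095); 3/4 of 6095 = 4571.25, rounded up to 4572, so 4,572 needed; 5,082 in favor. Satisfied.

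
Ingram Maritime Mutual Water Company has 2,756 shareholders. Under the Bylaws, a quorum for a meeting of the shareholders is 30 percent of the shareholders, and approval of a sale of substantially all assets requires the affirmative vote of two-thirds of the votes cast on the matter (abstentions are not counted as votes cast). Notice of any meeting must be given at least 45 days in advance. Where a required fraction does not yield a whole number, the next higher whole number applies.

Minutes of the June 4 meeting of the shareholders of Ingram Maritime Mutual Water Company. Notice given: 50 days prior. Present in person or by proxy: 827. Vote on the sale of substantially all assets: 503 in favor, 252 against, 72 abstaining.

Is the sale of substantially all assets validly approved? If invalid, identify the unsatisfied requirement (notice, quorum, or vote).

Invalid — vote requirement not satisfied.

Notice: 50 days given; 45 required. Satisfied.
Quorum: 30% of 2,756 = 826.80, rounded up to 827; 827 present. Satisfied.
Vote: requires two-thirds of the votes cast (827 − 72 abstaining = 755); 2/3 of 755 = 503.33, rounded up to 504, so 504 needed; 503 in favor. Not satisfied.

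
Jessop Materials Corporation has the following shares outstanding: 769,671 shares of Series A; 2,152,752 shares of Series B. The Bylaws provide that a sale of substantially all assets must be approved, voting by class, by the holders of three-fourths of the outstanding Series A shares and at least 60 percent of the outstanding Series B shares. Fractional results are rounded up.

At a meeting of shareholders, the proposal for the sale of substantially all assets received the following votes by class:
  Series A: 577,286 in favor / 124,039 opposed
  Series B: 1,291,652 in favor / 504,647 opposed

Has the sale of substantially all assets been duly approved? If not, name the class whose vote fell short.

Series A: 3/4 of 769671 = 577253.25, rounded up to 577254; 577,254 required, 577,286 in favor — approved.
Series B: 3/5 of 2152752 = 1291651.20, rounded up to 1291652; 1,291,652 required, 1,291,652 in favor — approved.

Approved — every class gave the required vote.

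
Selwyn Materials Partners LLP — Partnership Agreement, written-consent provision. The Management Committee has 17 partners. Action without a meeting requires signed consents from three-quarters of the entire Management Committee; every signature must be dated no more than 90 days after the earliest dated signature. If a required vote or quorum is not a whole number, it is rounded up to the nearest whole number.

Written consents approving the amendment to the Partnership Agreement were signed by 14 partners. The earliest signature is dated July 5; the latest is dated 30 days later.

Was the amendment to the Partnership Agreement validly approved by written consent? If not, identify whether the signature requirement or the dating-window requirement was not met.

Signatures required: three-quarters of 17 — 3/4 of 17 = 12.75, rounded up to 13, so 13 needed; 14 signed. Sufficient.
Dating window: the latest signature is 30 days after the earliest; the limit is 90 days. Within the window.

Effective — both the signature and dating-window requirements are satisfied.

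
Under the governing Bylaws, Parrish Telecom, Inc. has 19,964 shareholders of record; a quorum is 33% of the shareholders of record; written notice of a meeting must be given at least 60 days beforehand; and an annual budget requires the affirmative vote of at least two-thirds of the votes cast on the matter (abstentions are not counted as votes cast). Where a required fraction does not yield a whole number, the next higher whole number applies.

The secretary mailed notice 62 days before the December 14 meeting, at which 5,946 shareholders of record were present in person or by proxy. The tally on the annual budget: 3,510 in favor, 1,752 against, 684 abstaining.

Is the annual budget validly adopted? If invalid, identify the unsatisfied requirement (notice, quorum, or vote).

Notice: 62 days given; 60 required. Satisfied.
Quorum: 33% of 19,964 = 6,588.12, rounded up to 6,589; 5,946 present. Not satisfied.
Vote: requires two-thirds of the votes cast (5,946 − 684 abstaining = 5,262); 2/3 of 5262 = 3508, so 3,508 needed; 3,510 in favor. Satisfied.

Invalid — quorum requirement not satisfied.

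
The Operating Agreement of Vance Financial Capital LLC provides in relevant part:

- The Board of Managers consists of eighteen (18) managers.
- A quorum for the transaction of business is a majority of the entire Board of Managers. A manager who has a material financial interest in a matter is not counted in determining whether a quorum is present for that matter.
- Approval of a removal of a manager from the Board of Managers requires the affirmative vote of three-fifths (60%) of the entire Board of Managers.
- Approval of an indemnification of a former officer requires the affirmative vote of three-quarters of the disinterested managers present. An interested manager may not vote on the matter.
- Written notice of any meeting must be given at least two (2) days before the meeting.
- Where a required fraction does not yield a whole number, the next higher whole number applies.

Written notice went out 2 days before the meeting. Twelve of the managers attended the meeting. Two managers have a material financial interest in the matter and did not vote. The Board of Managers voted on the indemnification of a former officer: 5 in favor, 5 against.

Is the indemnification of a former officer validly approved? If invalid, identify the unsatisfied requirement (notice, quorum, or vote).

Invalid — vote requirement not satisfied.

Notice: 2 days given; 2 required (2 ≥ 2). Satisfied.
Quorum: 12 present, but the 2 interested managers do not count, leaving 10. Quorum is 10. Satisfied.
Vote: the indemnification of a former officer requires three-fourths of the disinterested managers present (12 − 2 = 10). 3/4 of 10 = 7.50, rounded up to 8, so 8 affirmative votes are needed; 5 voted in favor. Not satisfied.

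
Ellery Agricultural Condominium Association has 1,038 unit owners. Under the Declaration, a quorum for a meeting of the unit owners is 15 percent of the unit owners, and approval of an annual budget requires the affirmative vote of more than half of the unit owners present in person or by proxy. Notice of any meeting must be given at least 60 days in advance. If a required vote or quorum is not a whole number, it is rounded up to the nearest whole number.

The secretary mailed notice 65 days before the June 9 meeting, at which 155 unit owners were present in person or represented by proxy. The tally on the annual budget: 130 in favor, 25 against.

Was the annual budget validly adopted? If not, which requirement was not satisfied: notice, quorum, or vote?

Invalid — quorum requirement not satisfied.

Notice: 65 days given; 60 required. Satisfied.
Quorum: 15% of 1,038 = 155.70, rounded up to 156; 155 present. Not satisfied.
Vote: requires a majority of those present (155); a majority of 155 is 78, so 78 needed; 130 in favor. Satisfied.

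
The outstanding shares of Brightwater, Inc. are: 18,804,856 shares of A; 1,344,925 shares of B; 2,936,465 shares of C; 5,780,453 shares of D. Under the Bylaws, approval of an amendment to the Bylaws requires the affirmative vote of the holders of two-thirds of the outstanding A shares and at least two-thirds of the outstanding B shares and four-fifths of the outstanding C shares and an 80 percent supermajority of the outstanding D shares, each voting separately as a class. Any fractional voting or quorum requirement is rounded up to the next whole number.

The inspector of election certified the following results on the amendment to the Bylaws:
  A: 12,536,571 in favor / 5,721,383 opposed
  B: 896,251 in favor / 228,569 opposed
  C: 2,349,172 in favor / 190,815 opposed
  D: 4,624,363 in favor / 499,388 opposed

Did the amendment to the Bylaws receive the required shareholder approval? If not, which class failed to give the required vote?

Not approved — the B shares did not give the required vote.

A: 2/3 of 18804856 = 12536570.67, rounded up to 12536571; 12,536,571 required, 12,536,571 in favor — approved.
B: 2/3 of 1344925 = 896616.67, rounded up to 896617; 896,617 required, 896,251 in favor — not approved.
C: 4/5 of 2936465 = 2349172; 2,349,172 required, 2,349,172 in favor — approved.
D: 4/5 of 5780453 = 4624362.40, rounded up to 4624363; 4,624,363 required, 4,624,363 in favor — approved.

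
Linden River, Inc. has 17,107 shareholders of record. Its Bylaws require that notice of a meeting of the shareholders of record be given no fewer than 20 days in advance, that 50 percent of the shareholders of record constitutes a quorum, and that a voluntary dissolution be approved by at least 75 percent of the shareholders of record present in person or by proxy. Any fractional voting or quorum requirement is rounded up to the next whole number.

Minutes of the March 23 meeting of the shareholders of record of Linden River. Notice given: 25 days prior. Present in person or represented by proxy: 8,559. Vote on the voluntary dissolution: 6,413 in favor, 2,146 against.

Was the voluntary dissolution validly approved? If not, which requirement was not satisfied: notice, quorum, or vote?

Notice: 25 days given; 20 required. Satisfied.
Quorum: 50% of 17,107 = 8,553.50, rounded up to 8,554; 8,559 present. Satisfied.
Vote: requires three-fourths of those present (8,559); 3/4 of 8559 = 6419.25, rounded up to 6420, so 6,420 needed; 6,413 in favor. Not satisfied.

Invalid — vote requirement not satisfied.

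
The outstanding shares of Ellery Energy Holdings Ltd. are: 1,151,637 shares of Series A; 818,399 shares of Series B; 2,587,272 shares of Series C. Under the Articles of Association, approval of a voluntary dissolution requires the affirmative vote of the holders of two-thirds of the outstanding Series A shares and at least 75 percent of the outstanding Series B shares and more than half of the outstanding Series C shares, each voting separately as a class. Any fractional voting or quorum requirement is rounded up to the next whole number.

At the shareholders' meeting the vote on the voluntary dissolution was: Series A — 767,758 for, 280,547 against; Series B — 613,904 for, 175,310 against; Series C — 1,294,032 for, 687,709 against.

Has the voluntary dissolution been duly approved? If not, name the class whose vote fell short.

Series A: 2/3 of 1151637 = 767758; 767,758 required, 767,758 in favor — approved.
Series B: 3/4 of 818399 = 613799.25, rounded up to 613800; 613,800 required, 613,904 in favor — approved.
Series C: a majority of 2587272 is 1293637; 1,293,637 required, 1,294,032 in favor — approved.

Approved — every class gave the required vote.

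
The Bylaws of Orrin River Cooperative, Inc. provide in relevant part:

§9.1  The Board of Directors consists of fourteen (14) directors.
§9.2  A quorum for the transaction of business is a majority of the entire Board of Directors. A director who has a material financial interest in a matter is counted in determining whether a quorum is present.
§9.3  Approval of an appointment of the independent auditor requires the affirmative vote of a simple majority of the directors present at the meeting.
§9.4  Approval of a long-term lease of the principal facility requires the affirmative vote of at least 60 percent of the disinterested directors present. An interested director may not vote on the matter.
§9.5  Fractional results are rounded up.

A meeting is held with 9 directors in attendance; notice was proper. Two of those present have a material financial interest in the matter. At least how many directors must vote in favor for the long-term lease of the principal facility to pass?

The long-term lease of the principal facility requires three-fifths of the disinterested directors present (9 − 2 = 7).
3/5 of 7 = 4.20, rounded up to 5.

5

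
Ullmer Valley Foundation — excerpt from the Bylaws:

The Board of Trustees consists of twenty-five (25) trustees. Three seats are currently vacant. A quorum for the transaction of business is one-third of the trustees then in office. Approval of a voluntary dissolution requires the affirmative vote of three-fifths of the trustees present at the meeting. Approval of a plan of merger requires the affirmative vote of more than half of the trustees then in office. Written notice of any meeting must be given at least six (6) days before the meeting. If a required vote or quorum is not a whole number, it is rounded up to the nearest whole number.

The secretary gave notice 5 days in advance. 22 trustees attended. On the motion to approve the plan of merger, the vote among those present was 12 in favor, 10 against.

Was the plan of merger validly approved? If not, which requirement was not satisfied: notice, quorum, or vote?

Invalid — notice requirement not satisfied.

Notice: 5 days given; 6 required (5 < 6). Not satisfied.
Quorum: 22 present; quorum is 8. Satisfied.
Vote: the plan of merger requires a majority of the trustees then in office (22). A majority of 22 is 12, so 12 affirmative votes are needed; 12 voted in favor. Satisfied.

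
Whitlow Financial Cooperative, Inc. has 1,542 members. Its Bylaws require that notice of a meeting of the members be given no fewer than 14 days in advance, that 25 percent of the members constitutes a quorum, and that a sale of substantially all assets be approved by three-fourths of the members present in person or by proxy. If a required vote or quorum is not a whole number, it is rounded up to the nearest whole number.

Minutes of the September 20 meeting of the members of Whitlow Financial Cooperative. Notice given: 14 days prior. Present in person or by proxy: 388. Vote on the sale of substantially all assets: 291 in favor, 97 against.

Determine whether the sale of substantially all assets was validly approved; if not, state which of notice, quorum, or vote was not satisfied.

Notice: 14 days given; 14 required. Satisfied.
Quorum: 25% of 1,542 = 385.50, rounded up to 386; 388 present. Satisfied.
Vote: requires three-fourths of those present (388); 3/4 of 388 = 291, so 291 needed; 291 in favor. Satisfied.

Valid — all requirements satisfied.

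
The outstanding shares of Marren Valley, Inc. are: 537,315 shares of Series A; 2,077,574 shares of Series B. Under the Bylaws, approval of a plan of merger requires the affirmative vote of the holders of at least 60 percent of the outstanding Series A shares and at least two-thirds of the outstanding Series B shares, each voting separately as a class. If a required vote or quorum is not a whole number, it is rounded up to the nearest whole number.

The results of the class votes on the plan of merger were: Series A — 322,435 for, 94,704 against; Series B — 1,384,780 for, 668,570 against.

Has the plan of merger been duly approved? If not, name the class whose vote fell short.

Not approved — the Series B shares did not give the required vote.

Series A: 3/5 of 537315 = 322389; 322,389 required, 322,435 in favor — approved.
Series B: 2/3 of 2077574 = 1385049.33, rounded up to 1385050; 1,385,050 required, 1,384,780 in favor — not approved.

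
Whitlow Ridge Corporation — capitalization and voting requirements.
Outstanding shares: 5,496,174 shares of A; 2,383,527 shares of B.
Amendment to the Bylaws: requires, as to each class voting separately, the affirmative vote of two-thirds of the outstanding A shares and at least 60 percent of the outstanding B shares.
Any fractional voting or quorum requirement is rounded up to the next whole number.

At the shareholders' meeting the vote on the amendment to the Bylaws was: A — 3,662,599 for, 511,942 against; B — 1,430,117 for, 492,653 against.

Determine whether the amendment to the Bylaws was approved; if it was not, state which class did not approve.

A: 2/3 of 5496174 = 3664116; 3,664,116 required, 3,662,599 in favor — not approved.
B: 3/5 of 2383527 = 1430116.20, rounded up to 1430117; 1,430,117 required, 1,430,117 in favor — approved.

Not approved — the A shares did not give the required vote.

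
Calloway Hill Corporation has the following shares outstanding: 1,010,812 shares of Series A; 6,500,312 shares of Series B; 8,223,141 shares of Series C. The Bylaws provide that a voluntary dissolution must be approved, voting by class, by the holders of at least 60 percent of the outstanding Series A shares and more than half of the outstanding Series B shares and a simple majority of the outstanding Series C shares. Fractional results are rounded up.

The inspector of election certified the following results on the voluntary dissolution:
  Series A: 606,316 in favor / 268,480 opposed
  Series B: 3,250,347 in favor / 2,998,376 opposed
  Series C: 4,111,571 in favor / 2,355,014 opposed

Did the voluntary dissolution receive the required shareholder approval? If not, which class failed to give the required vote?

Series A: 3/5 of 1010812 = 606487.20, rounded up to 606488; 606,488 required, 606,316 in favor — not approved.
Series B: a majority of 6500312 is 3250157; 3,250,157 required, 3,250,347 in favor — approved.
Series C: a majority of 8223141 is 4111571; 4,111,571 required, 4,111,571 in favor — approved.

Not approved — the Series A shares did not give the required vote.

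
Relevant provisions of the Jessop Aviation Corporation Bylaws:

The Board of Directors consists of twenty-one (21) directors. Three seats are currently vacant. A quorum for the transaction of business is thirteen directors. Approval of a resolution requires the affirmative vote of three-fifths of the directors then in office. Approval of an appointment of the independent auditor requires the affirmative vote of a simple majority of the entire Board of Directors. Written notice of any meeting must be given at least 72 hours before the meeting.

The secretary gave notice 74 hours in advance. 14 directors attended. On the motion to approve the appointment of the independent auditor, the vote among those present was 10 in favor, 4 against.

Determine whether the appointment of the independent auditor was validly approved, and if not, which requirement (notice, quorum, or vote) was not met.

Notice: 74 hours given; 72 required (74 ≥ 72). Satisfied.
Quorum: 14 present; quorum is 13. Satisfied.
Vote: the appointment of the independent auditor requires a majority of the entire Board of Directors (21). A majority of 21 is 11, so 11 affirmative votes are needed; 10 voted in favor. Not satisfied.

Invalid — vote requirement not satisfied.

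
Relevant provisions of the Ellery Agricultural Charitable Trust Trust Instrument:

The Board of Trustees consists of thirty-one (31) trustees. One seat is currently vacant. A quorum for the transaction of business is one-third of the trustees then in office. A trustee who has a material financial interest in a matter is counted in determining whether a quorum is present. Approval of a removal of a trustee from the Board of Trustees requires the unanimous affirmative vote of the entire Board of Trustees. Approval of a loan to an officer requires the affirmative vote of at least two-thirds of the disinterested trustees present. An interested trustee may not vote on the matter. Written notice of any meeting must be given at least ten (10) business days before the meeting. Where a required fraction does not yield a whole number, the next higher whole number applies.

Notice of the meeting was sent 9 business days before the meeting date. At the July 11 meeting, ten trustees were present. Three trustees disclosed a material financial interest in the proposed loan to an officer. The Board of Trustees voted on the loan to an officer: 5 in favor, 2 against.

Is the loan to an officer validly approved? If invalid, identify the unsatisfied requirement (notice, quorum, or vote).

Invalid — notice requirement not satisfied.

Notice: 9 business days given; 10 required (9 < 10). Not satisfied.
Quorum: 10 present (interested trustees count toward quorum); quorum is 10. Satisfied.
Vote: the loan to an officer requires two-thirds of the disinterested trustees present (10 − 3 = 7). 2/3 of 7 = 4.67, rounded up to 5, so 5 affirmative votes are needed; 5 voted in favor. Satisfied.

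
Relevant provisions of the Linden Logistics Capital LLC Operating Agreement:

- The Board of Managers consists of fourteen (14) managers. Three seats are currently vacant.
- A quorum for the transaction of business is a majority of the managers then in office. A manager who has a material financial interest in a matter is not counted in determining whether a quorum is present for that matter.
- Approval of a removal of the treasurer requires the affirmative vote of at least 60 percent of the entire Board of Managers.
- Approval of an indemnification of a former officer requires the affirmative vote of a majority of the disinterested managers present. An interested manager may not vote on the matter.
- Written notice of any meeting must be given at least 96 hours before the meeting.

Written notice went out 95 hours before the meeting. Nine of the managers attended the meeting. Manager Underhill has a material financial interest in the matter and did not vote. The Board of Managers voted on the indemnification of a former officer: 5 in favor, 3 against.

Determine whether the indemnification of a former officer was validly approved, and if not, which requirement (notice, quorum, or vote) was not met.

Notice: 95 hours given; 96 required (95 < 96). Not satisfied.
Quorum: 9 present, but the 1 interested manager does not count, leaving 8. Quorum is 6. Satisfied.
Vote: the indemnification of a former officer requires a majority of the disinterested managers present (9 − 1 = 8). A majority of 8 is 5, so 5 affirmative votes are needed; 5 voted in favor. Satisfied.

Invalid — notice requirement not satisfied.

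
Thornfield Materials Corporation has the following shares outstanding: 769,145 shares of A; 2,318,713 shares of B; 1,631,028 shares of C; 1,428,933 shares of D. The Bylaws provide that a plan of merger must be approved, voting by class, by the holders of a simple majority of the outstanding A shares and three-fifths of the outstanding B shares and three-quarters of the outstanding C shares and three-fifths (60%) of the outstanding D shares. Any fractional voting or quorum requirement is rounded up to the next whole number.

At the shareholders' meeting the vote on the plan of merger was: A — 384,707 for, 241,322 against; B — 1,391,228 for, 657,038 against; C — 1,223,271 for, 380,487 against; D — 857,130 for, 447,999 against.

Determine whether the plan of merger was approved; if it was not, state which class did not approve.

Not approved — the D shares did not give the required vote.

A: a majority of 769145 is 384573; 384,573 required, 384,707 in favor — approved.
B: 3/5 of 2318713 = 1391227.80, rounded up to 1391228; 1,391,228 required, 1,391,228 in favor — approved.
C: 3/4 of 1631028 = 1223271; 1,223,271 required, 1,223,271 in favor — approved.
D: 3/5 of 1428933 = 857359.80, rounded up to 857360; 857,360 required, 857,130 in favor — not approved.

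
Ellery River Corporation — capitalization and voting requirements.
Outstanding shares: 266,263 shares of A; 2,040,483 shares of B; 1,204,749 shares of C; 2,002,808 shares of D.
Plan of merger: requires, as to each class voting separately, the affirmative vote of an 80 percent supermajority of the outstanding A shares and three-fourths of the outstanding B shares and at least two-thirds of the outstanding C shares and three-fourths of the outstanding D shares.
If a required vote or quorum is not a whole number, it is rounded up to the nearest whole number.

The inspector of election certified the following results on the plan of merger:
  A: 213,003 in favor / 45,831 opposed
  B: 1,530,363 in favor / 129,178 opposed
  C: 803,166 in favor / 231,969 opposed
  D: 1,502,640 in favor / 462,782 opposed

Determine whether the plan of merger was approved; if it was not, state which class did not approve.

A: 4/5 of 266263 = 213010.40, rounded up to 213011; 213,011 required, 213,003 in favor — not approved.
B: 3/4 of 2040483 = 1530362.25, rounded up to 1530363; 1,530,363 required, 1,530,363 in favor — approved.
C: 2/3 of 1204749 = 803166; 803,166 required, 803,166 in favor — approved.
D: 3/4 of 2002808 = 1502106; 1,502,106 required, 1,502,640 in favor — approved.

Not approved — the A shares did not give the required vote.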